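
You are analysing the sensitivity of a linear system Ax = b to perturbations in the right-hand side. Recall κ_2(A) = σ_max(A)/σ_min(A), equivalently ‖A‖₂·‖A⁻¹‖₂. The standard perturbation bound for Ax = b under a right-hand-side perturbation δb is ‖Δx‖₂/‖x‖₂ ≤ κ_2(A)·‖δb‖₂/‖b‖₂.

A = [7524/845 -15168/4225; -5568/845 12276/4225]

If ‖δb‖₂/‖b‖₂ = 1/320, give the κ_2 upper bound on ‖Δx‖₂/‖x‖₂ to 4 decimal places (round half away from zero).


0.2031

form AᵀA = [3504528/28561 -7299072/142805; -7299072/142805 15230736/714025] with trace 608544/4225 and determinant 20736/4225
λ_max, λ_min = (608544/4225 ± √369975361536/17850625)/2 = 144, 144/4225
so κ_2 = √(144 / (144/4225)) = 65.0000
worst-case relative error ≤ 65.0000 × 1/320 = 0.2031


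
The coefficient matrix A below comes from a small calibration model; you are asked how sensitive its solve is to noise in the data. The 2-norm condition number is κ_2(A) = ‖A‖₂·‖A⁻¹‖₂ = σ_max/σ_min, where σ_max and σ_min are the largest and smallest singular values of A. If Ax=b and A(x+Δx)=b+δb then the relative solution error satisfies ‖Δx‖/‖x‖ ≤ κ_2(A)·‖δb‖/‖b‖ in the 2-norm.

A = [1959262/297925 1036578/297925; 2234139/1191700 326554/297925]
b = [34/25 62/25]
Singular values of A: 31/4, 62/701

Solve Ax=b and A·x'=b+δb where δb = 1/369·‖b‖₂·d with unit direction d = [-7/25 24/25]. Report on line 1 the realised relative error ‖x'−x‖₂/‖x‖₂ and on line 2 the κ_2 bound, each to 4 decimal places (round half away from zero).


0.0038
0.2375

σ_max = 31/4, σ_min = 62/701
κ_2(A) = (31/4) / (62/701) = 87.6250
worst-case relative error ≤ 87.6250 × 1/369 = 0.2375
solve Ax = b  →  x = [-10.4137 20.0740]
2-norm of b is 2.8284; of x, 22.6144
re-solving with b+δb shifts x by Δx of norm 0.0867
relative error = 0.0038
tightness: 0.0038 against a bound of 0.2375 (unrounded ratio ≈ 0.0161)


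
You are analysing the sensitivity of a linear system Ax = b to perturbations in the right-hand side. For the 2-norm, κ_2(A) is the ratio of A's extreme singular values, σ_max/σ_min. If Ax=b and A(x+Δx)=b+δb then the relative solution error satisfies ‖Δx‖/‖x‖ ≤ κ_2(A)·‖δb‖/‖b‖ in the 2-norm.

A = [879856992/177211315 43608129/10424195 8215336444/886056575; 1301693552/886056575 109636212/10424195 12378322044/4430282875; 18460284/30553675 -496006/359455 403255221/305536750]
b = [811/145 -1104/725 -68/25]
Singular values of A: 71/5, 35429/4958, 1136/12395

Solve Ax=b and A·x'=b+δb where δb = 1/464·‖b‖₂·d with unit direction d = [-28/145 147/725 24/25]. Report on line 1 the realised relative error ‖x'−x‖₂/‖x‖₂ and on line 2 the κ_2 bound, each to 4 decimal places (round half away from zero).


0.0034
0.3339

σ_max = 71/5, σ_min = 1136/12395
κ = σ_max/σ_min = (71/5)/(1136/12395) = 154.9375
κ_2(A)·‖δb‖/‖b‖ = 0.3339
solve Ax = b  →  x = [38.7691 -0.2331 -20.0523]
‖b‖ = 6.4031, ‖x‖ = 43.6485
re-solving with b+δb shifts x by Δx of norm 0.1506
realised ‖Δx‖/‖x‖ = 0.0034
realised/bound (from unrounded values) ≈ 0.0103


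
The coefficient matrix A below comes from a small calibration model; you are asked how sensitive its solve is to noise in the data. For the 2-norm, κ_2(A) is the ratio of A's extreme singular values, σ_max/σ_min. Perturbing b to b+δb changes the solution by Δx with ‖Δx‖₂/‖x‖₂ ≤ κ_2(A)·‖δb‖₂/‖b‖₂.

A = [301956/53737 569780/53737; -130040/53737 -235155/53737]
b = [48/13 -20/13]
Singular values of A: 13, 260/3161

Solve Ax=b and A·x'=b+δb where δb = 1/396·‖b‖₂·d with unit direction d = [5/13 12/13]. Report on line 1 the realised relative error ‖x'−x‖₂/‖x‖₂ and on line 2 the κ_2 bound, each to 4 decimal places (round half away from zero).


0.3991
0.3991

from the listed singular values, σ₁ = 13, σ_n = 260/3161
κ_2(A) = 13 / (260/3161) = 158.0500
worst-case relative error ≤ 158.0500 × 1/396 = 0.3991
solve Ax = b  →  x = [0.1448 0.2715]
‖b‖₂ = 4.0000 and ‖x‖₂ = 0.3077
Δx = A⁻¹·δb where δb = 1/396·4.0000·d; ‖Δx‖ = 0.1228
relative error = 0.3991
so the bound is sharp here: realised error equals the bound


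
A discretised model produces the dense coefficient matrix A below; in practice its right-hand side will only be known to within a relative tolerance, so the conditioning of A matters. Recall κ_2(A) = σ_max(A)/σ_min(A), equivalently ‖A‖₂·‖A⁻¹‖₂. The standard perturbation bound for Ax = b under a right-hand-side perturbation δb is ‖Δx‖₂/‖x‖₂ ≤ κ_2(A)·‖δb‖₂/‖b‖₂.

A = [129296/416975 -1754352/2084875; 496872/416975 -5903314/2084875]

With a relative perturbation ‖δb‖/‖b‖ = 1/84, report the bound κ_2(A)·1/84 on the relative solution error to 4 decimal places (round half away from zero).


0.9775

M = AᵀA = [421758784/278189041 -5056035408/1390945205; -5056035408/1390945205 60682987396/6954726025]. tr(M)=421461284/41152225, det(M)=25600/1646089
solving λ² − 421461284/41152225·λ + 25600/1646089 = 0 gives λ = 256/25, 2500/1646089
κ_2(A) = √(λ_max/λ_min) = √((256/25) / (2500/1646089)) = 82.1120
κ_2(A)·‖δb‖/‖b‖ = 0.9775


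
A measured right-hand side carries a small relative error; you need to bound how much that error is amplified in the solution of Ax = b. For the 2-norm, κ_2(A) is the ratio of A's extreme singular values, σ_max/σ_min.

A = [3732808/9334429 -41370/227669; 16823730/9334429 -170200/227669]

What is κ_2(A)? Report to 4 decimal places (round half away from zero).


AᵀA = [176663739844/51833173561 -73605490560/51833173561; -73605490560/51833173561 30679516900/51833173561]; tr = 1226883176/306705169, det = 250000/306705169
eigenvalues of AᵀA: λ = (tr ± √(tr²−4·det))/2 = 4, 62500/306705169
σ_max=√4=2, σ_min=√(62500/306705169)=(250/17513) → κ = 140.1040

140.1040


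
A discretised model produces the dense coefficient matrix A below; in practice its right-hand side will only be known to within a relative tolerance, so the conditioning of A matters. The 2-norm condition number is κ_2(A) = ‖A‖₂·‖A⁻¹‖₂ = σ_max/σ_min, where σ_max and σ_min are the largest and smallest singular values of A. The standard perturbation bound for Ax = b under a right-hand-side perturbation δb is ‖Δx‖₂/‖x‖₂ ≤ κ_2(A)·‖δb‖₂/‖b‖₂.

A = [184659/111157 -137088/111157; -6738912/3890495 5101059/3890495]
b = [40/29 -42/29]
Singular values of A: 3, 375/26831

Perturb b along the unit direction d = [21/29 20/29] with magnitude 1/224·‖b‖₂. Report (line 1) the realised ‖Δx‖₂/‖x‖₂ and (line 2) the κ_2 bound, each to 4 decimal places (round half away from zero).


0.9583
0.9583

from the listed singular values, σ₁ = 3, σ_n = 375/26831
κ_2(A) = 3 / (375/26831) = 214.6480
worst-case relative error ≤ 214.6480 × 1/224 = 0.9583
solve Ax = b  →  x = [0.5333 -0.4000]
2-norm of b is 2.0000; of x, 0.6667
with δb = [0.0065 0.0062], A·Δx = δb → ‖Δx‖ = 0.6388
dividing the unrounded norms, ‖Δx‖/‖x‖ = 0.9583
so the bound is sharp here: realised error equals the bound


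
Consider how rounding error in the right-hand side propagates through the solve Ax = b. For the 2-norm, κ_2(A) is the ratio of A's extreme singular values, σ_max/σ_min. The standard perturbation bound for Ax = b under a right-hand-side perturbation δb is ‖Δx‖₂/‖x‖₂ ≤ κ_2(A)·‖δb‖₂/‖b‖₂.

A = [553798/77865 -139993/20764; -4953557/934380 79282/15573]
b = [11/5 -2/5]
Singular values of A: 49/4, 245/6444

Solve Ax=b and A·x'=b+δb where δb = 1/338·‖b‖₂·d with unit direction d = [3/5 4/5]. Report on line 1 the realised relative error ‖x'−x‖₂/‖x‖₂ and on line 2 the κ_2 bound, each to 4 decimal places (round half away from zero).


0.0066
0.9533

σ_max = 49/4, σ_min = 245/6444
κ = σ_max/σ_min = (49/4)/(245/6444) = 322.2000
bound on ‖Δx‖/‖x‖: κ·ε = 322.2000·1/338 = 0.9533
solve Ax = b  →  x = [18.2576 18.9337]
‖b‖₂ = 2.2361 and ‖x‖₂ = 26.3025
re-solving with b+δb shifts x by Δx of norm 0.1740
dividing the unrounded norms, ‖Δx‖/‖x‖ = 0.0066
tightness: 0.0066 against a bound of 0.9533 (unrounded ratio ≈ 0.0069)


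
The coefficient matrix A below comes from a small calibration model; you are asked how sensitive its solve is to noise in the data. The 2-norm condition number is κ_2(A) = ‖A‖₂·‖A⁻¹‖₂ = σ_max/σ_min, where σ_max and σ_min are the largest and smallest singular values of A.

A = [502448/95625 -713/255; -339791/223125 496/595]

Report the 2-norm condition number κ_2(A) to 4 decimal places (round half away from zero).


M = AᵀA = [21454987129/716900625 -762834112/47793375; -762834112/47793375 1084969/127449]. tr(M)=95356186/2480625, det(M)=923521/62015625
solving λ² − 95356186/2480625·λ + 923521/62015625 = 0 gives λ = 961/25, 961/2480625
κ_2(A) = √(λ_max/λ_min) = √((961/25) / (961/2480625)) = 315.0000

315.0000


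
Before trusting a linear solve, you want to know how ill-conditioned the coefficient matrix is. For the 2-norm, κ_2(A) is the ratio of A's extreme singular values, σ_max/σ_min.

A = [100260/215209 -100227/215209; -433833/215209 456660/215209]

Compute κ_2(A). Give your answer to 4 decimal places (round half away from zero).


181.0000

M = AᵀA = [117943569/27552001 -123832800/27552001; -123832800/27552001 130032009/27552001]. tr(M)=294858/32761, det(M)=81/32761
λ_max, λ_min = (294858/32761 ± √86930625600/1073283121)/2 = 9, 9/32761
so κ_2 = √(9 / (9/32761)) = 181.0000


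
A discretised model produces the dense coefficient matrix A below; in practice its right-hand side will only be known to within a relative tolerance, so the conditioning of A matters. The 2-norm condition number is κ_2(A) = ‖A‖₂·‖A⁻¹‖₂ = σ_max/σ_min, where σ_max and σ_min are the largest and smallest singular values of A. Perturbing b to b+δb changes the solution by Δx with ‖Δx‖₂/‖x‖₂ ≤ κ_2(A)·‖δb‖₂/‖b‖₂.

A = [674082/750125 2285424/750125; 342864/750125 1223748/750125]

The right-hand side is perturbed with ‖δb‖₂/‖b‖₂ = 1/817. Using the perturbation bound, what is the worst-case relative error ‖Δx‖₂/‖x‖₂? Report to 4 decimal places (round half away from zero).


AᵀA = [395807796/389403125 1356499872/389403125; 1356499872/389403125 4651018704/389403125]; tr = 40374612/3115225, det = 419904/77880625
eigenvalues of AᵀA: λ = (tr ± √(tr²−4·det))/2 = 324/25, 1296/3115225
so κ_2 = √((324/25) / (1296/3115225)) = 176.5000
perturbation bound = 176.5000·1/817 = 0.2160

0.2160


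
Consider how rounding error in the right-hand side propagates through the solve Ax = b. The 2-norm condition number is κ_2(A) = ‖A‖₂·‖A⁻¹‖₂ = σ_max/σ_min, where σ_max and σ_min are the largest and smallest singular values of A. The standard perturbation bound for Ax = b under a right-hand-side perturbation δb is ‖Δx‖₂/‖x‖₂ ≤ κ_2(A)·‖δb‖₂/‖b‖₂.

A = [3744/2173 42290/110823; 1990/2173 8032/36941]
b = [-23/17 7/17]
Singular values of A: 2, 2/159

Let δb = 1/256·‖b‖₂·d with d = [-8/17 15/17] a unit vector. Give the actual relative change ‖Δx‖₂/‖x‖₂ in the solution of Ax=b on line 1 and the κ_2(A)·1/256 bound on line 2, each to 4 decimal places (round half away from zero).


σ_max = 2, σ_min = 2/159
condition number: 2 ÷ (2/159) = 159.0000
bound on ‖Δx‖/‖x‖: κ·ε = 159.0000·1/256 = 0.6211
solve Ax = b  →  x = [-17.9390 77.4512]
2-norm of b is 1.4142; of x, 79.5016
re-solving with b+δb shifts x by Δx of norm 0.4392
realised ‖Δx‖/‖x‖ = 0.0055
so the bound overstates the realised error by a factor of ≈ 112.4322 (computed from the unrounded values)

0.0055
0.6211


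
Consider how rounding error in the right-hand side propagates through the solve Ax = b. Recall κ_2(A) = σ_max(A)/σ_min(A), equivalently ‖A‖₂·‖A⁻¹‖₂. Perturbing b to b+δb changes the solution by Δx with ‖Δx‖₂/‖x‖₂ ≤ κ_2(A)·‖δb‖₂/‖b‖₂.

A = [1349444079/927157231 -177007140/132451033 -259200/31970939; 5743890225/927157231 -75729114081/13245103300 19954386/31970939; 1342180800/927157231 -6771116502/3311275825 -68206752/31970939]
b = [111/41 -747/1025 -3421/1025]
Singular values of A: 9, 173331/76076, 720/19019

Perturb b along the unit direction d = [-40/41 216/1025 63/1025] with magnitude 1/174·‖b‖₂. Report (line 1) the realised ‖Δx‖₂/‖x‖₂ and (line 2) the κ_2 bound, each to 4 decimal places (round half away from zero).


largest singular value 9, smallest 720/19019
κ = σ_max/σ_min = 9/(720/19019) = 237.7375
worst-case relative error ≤ 237.7375 × 1/174 = 1.3663
solve Ax = b  →  x = [53.4382 56.2712 -16.1108]
2-norm of b is 4.3589; of x, 79.2568
δb = ε·‖b‖·d = [-0.0244 0.0053 0.0015]; solving A·Δx = δb gives ‖Δx‖ = 0.6617
relative error = 0.0083
tightness: 0.0083 against a bound of 1.3663 (unrounded ratio ≈ 0.0061)

0.0083
1.3663


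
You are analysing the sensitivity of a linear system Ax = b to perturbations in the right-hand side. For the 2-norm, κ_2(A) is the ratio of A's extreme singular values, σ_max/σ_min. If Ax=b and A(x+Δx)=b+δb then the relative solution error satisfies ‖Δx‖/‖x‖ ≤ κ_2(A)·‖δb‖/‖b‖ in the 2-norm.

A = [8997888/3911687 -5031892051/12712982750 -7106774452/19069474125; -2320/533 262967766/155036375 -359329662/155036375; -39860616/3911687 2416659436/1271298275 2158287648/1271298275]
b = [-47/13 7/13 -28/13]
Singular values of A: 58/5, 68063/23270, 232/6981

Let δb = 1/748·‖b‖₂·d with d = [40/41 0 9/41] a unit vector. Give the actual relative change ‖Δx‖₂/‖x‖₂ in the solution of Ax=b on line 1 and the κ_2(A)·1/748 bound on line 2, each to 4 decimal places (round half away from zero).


0.0014
0.4666

σ_max = 58/5, σ_min = 232/6981
κ = σ_max/σ_min = (58/5)/(232/6981) = 349.0500
worst-case relative error ≤ 349.0500 × 1/748 = 0.4666
solve Ax = b  →  x = [-26.3368 -112.6518 -33.2129]
2-norm of b is 4.2426; of x, 120.3626
re-solving with b+δb shifts x by Δx of norm 0.1707
realised ‖Δx‖/‖x‖ = 0.0014
so the bound overstates the realised error by a factor of ≈ 329.0889 (computed from the unrounded values)


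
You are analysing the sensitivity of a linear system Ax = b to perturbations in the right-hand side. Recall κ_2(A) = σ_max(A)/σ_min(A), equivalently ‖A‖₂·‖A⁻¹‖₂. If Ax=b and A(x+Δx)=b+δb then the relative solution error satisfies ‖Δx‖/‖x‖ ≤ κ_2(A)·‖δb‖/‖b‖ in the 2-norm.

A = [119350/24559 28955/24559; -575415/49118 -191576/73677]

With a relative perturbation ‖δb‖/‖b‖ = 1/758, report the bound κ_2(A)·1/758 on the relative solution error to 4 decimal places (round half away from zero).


0.1897

AᵀA = [388080112225/2412577924 21828396590/603144481; 21828396590/603144481 44246892001/5428300329]; tr = 2183050909/12916836, det = 17850625/12916836
eigenvalues of AᵀA: λ = (tr ± √(tr²−4·det))/2 = 169, 105625/12916836
σ_max=√169=13, σ_min=√(105625/12916836)=(325/3594) → κ = 143.7600
worst-case relative error ≤ 143.7600 × 1/758 = 0.1897


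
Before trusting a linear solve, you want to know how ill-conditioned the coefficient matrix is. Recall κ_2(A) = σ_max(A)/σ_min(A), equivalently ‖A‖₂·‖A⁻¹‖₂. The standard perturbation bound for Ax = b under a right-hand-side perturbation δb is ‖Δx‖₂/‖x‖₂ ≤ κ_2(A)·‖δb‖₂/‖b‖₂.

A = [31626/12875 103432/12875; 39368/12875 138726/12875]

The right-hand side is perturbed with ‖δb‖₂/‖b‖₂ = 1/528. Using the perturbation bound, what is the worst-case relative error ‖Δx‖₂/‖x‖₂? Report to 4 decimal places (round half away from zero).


AᵀA = [102001732/6630625 349300224/6630625; 349300224/6630625 1197723268/6630625]; tr = 2079560/10609, det = 38416/10609
eigenvalues of AᵀA: λ = (tr ± √(tr²−4·det))/2 = 196, 196/10609
κ_2(A) = √(λ_max/λ_min) = √(196 / (196/10609)) = 103.0000
perturbation bound = 103.0000·1/528 = 0.1951

0.1951


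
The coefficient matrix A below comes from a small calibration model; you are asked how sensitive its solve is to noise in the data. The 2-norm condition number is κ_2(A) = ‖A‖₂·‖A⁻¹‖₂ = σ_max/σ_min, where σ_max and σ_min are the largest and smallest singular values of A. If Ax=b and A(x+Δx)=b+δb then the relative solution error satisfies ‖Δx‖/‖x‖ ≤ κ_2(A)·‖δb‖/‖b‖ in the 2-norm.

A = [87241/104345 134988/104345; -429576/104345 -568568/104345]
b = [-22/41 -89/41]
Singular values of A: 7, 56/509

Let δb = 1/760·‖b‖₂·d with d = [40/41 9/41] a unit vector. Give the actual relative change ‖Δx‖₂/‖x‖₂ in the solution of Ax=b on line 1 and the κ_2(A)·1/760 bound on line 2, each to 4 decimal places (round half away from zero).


largest singular value 7, smallest 56/509
κ = σ_max/σ_min = 7/(56/509) = 63.6250
κ_2(A)·‖δb‖/‖b‖ = 0.0837
solve Ax = b  →  x = [7.4429 -5.2250]
‖b‖₂ = 2.2361 and ‖x‖₂ = 9.0938
δb = ε·‖b‖·d = [0.0029 0.0006]; solving A·Δx = δb gives ‖Δx‖ = 0.0267
dividing the unrounded norms, ‖Δx‖/‖x‖ = 0.0029
tightness: 0.0029 against a bound of 0.0837 (unrounded ratio ≈ 0.0351)

0.0029
0.0837


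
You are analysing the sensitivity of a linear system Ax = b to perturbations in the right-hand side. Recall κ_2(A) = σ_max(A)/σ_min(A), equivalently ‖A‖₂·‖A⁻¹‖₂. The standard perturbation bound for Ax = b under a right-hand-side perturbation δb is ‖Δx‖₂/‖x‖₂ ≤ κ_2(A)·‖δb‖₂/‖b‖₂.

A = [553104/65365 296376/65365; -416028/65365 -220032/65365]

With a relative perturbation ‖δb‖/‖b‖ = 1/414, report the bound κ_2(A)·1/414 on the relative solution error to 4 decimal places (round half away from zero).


0.9287

M = AᵀA = [19160133264/170903329 10218648960/170903329; 10218648960/170903329 5450112576/170903329]. tr(M)=85156560/591361, det(M)=82944/591361
λ_max, λ_min = (85156560/591361 ± √7251443511646464/349707832321)/2 = 144, 576/591361
so κ_2 = √(144 / (576/591361)) = 384.5000
κ_2(A)·‖δb‖/‖b‖ = 0.9287


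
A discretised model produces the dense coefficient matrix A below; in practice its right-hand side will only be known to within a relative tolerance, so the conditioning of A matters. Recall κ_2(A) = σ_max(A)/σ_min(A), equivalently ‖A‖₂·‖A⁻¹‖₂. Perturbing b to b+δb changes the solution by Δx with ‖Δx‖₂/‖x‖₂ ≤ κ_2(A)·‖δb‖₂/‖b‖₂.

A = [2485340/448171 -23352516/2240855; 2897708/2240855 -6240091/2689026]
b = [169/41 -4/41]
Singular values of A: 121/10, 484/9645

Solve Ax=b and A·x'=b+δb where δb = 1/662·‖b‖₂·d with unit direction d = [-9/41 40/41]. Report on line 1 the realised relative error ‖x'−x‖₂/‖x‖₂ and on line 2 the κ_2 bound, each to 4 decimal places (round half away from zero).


0.0062
0.3642

from the listed singular values, σ₁ = 121/10, σ_n = 484/9645
condition number: (121/10) ÷ (484/9645) = 241.1250
κ_2(A)·‖δb‖/‖b‖ = 0.3642
solve Ax = b  →  x = [-17.4277 -9.6694]
2-norm of b is 4.1231; of x, 19.9304
Δx = A⁻¹·δb where δb = 1/662·4.1231·d; ‖Δx‖ = 0.1241
dividing the unrounded norms, ‖Δx‖/‖x‖ = 0.0062
tightness: 0.0062 against a bound of 0.3642 (unrounded ratio ≈ 0.0171)


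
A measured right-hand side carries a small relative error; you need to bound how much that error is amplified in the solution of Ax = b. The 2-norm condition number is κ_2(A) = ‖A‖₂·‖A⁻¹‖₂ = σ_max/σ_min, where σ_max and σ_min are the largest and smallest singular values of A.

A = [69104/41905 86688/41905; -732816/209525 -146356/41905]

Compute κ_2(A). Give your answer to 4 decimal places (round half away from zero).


21.2500

form AᵀA = [2271291904/151905625 474755904/30381125; 474755904/30381125 20024144/1215245] with trace 5676944/180625 and determinant 9834496/4515625
solving λ² − 5676944/180625·λ + 9834496/4515625 = 0 gives λ = 784/25, 12544/180625
κ_2(A) = √(λ_max/λ_min) = √((784/25) / (12544/180625)) = 21.2500


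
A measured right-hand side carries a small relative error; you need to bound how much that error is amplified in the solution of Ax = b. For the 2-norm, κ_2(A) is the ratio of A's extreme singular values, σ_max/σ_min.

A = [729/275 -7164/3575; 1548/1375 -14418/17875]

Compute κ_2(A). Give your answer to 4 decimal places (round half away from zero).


form AᵀA = [15682329/1890625 -11760228/1890625; -11760228/1890625 8822196/1890625] with trace 980181/75625 and determinant 26244/1890625
char-poly roots: 324/25 and 81/75625
κ = σ_max/σ_min = (18/5)/(9/275) = 110.0000

110.0000


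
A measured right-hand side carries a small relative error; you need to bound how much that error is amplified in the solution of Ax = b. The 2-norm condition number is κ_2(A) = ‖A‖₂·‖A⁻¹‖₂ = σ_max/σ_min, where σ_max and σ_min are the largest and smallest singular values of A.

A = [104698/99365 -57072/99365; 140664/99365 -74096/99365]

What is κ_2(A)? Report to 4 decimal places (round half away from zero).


AᵀA = [1229921284/394936129 -655918560/394936129; -655918560/394936129 349897216/394936129]; tr = 5466500/1366561, det = 1024/1366561
char-poly roots: 4 and 256/1366561
so κ_2 = √(4 / (256/1366561)) = 146.1250

146.1250


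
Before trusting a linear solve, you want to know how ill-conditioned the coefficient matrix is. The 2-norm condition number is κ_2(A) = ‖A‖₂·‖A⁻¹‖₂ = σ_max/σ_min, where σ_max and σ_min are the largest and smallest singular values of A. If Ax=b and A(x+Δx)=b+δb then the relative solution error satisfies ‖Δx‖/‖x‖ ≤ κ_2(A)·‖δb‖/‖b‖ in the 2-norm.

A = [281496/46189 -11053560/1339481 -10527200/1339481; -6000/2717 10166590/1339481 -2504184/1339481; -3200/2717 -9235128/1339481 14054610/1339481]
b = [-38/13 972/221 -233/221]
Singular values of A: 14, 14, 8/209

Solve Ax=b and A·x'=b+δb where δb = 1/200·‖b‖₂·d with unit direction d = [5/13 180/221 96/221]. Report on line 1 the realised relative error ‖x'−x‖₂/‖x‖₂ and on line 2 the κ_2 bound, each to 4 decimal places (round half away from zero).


0.0135
1.8288

largest singular value 14, smallest 8/209
κ = σ_max/σ_min = 14/(8/209) = 365.7500
worst-case relative error ≤ 365.7500 × 1/200 = 1.8288
solve Ax = b  →  x = [45.9685 18.1356 16.9761]
‖b‖₂ = 5.3852 and ‖x‖₂ = 52.2512
re-solving with b+δb shifts x by Δx of norm 0.7034
realised ‖Δx‖/‖x‖ = 0.0135
tightness: 0.0135 against a bound of 1.8288 (unrounded ratio ≈ 0.0074)


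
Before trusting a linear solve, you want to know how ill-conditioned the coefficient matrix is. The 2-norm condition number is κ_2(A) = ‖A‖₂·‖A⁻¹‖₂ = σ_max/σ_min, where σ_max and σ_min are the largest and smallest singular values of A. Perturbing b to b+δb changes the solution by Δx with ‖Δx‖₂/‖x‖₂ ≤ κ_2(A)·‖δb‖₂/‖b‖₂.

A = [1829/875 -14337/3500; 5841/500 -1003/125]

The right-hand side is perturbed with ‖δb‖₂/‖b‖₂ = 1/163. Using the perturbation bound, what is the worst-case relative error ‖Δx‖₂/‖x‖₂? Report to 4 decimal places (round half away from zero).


form AᵀA = [2760433/19600 -125316/1225; -125316/1225 1590817/19600] with trace 87025/392 and determinant 12117361/12544
λ_max, λ_min = (87025/392 ± √109056249/2401)/2 = 3481/16, 3481/784
κ_2(A) = √(λ_max/λ_min) = √((3481/16) / (3481/784)) = 7.0000
worst-case relative error ≤ 7.0000 × 1/163 = 0.0429

0.0429


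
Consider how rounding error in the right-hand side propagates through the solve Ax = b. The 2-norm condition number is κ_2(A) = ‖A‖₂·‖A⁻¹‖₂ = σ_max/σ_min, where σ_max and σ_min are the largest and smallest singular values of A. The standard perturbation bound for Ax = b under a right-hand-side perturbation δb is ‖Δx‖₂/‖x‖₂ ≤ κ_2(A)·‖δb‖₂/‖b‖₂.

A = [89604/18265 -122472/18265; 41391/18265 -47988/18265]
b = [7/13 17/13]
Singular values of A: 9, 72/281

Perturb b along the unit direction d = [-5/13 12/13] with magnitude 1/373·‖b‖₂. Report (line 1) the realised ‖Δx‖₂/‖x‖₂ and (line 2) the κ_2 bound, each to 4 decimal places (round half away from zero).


from the listed singular values, σ₁ = 9, σ_n = 72/281
condition number: 9 ÷ (72/281) = 35.1250
worst-case relative error ≤ 35.1250 × 1/373 = 0.0942
solve Ax = b  →  x = [3.1889 2.2528]
‖b‖ = 1.4142, ‖x‖ = 3.9044
δb = ε·‖b‖·d = [-0.0015 0.0035]; solving A·Δx = δb gives ‖Δx‖ = 0.0148
relative error = 0.0038
realised/bound (from unrounded values) ≈ 0.0402

0.0038
0.0942


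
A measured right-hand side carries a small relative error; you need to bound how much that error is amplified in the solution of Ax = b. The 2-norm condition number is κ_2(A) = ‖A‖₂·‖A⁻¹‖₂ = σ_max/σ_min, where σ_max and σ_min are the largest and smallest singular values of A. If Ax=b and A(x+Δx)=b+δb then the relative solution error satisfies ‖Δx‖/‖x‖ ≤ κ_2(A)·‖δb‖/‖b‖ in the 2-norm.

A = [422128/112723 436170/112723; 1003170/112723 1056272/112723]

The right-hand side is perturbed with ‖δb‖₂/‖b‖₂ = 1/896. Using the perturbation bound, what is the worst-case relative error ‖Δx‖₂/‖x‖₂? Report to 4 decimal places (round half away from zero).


0.3337

M = AᵀA = [7009124836/75186241 7359408000/75186241; 7359408000/75186241 7727543236/75186241]. tr(M)=17522792/89401, det(M)=38416/89401
λ_max, λ_min = (17522792/89401 ± √307034501760000/7992538801)/2 = 196, 196/89401
κ_2(A) = √(λ_max/λ_min) = √(196 / (196/89401)) = 299.0000
bound on ‖Δx‖/‖x‖: κ·ε = 299.0000·1/896 = 0.3337


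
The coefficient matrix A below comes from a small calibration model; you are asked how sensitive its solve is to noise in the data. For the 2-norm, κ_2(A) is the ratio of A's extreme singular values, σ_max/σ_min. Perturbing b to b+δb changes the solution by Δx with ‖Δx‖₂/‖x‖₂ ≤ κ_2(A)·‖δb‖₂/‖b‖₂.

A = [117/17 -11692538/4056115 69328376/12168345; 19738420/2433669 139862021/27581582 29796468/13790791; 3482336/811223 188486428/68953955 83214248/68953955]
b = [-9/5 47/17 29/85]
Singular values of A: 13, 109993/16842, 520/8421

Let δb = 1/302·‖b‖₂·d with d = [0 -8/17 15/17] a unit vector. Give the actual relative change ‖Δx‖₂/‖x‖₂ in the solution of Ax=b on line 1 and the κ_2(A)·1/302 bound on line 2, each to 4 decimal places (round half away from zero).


σ_max = 13, σ_min = 520/8421
κ = σ_max/σ_min = 13/(520/8421) = 210.5250
perturbation bound = 210.5250·1/302 = 0.6971
solve Ax = b  →  x = [7.6887 -6.3019 -12.7922]
2-norm of b is 3.3166; of x, 16.2009
Δx = A⁻¹·δb where δb = 1/302·3.3166·d; ‖Δx‖ = 0.1778
relative error = 0.0110
tightness: 0.0110 against a bound of 0.6971 (unrounded ratio ≈ 0.0157)

0.0110
0.6971


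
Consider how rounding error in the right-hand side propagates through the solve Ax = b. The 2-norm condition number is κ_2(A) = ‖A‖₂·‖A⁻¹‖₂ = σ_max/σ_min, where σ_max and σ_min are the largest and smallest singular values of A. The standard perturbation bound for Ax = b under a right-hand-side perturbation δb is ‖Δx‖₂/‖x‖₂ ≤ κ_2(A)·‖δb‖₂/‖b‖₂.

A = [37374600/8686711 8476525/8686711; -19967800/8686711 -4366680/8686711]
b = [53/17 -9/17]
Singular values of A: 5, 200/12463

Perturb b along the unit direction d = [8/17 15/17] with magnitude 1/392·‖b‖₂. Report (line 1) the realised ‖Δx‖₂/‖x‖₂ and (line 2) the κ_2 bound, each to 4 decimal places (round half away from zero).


0.0081
0.7948

largest singular value 5, smallest 200/12463
κ = σ_max/σ_min = 5/(200/12463) = 311.5750
perturbation bound = 311.5750·1/392 = 0.7948
solve Ax = b  →  x = [-13.0935 60.9268]
‖b‖₂ = 3.1623 and ‖x‖₂ = 62.3179
Δx = A⁻¹·δb where δb = 1/392·3.1623·d; ‖Δx‖ = 0.5027
dividing the unrounded norms, ‖Δx‖/‖x‖ = 0.0081
realised/bound (from unrounded values) ≈ 0.0101


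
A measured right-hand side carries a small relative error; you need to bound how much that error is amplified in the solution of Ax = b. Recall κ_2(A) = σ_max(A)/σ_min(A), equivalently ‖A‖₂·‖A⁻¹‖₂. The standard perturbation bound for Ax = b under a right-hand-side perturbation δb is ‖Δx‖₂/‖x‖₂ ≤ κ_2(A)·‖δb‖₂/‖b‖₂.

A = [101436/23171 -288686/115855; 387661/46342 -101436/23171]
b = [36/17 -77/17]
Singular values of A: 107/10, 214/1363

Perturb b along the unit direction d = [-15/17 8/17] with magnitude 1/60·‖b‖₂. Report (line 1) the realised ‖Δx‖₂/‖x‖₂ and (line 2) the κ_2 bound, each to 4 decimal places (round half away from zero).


σ_max = 107/10, σ_min = 214/1363
κ_2(A) = (107/10) / (214/1363) = 68.1500
κ_2(A)·‖δb‖/‖b‖ = 1.1358
solve Ax = b  →  x = [-12.2364 -22.3474]
2-norm of b is 5.0000; of x, 25.4782
re-solving with b+δb shifts x by Δx of norm 0.5308
dividing the unrounded norms, ‖Δx‖/‖x‖ = 0.0208
so the bound overstates the realised error by a factor of ≈ 54.5233 (computed from the unrounded values)

0.0208
1.1358


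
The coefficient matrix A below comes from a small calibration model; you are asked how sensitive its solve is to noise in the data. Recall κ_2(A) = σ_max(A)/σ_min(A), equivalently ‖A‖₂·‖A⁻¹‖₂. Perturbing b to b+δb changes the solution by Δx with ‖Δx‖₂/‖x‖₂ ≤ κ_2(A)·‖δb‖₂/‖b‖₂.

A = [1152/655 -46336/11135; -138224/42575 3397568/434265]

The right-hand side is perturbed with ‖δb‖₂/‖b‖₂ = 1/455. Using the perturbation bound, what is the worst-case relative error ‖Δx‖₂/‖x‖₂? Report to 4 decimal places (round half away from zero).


0.8098

AᵀA = [24712888576/1812630625 -35584787456/1087578375; -35584787456/1087578375 10248507392/130509405]; tr = 8896327936/96530625, det = 16777216/268140625
char-poly roots: 2304/25 and 65536/96530625
κ_2(A) = √(λ_max/λ_min) = √((2304/25) / (65536/96530625)) = 368.4375
bound on ‖Δx‖/‖x‖: κ·ε = 368.4375·1/455 = 0.8098


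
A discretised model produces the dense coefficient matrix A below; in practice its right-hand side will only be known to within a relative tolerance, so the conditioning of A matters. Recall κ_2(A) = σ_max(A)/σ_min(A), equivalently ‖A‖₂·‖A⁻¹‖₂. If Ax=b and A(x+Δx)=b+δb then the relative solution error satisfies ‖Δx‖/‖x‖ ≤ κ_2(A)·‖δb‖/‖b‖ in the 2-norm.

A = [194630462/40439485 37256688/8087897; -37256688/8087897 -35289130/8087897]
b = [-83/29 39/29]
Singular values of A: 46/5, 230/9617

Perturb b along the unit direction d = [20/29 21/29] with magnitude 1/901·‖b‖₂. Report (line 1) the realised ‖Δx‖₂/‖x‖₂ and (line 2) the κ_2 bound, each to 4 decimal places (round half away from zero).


largest singular value 46/5, smallest 230/9617
κ_2(A) = (46/5) / (230/9617) = 384.6800
κ_2(A)·‖δb‖/‖b‖ = 0.4269
solve Ax = b  →  x = [28.6004 -30.5033]
2-norm of b is 3.1623; of x, 41.8143
re-solving with b+δb shifts x by Δx of norm 0.1468
dividing the unrounded norms, ‖Δx‖/‖x‖ = 0.0035
tightness: 0.0035 against a bound of 0.4269 (unrounded ratio ≈ 0.0082)

0.0035
0.4269


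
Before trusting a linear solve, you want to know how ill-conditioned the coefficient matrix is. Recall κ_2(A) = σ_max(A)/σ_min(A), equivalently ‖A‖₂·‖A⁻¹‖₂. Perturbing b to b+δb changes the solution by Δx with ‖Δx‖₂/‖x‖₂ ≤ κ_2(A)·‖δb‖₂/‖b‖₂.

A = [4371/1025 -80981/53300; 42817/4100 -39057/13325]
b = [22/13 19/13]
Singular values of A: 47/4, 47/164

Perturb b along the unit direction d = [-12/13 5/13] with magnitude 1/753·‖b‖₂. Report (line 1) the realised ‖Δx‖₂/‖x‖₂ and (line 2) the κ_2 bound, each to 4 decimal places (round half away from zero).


0.0030
0.0544

σ_max = 47/4, σ_min = 47/164
κ_2(A) = (47/4) / (47/164) = 41.0000
κ_2(A)·‖δb‖/‖b‖ = 0.0544
solve Ax = b  →  x = [-0.8136 -3.3974]
‖b‖ = 2.2361, ‖x‖ = 3.4935
re-solving with b+δb shifts x by Δx of norm 0.0104
realised ‖Δx‖/‖x‖ = 0.0030
realised/bound (from unrounded values) ≈ 0.0545


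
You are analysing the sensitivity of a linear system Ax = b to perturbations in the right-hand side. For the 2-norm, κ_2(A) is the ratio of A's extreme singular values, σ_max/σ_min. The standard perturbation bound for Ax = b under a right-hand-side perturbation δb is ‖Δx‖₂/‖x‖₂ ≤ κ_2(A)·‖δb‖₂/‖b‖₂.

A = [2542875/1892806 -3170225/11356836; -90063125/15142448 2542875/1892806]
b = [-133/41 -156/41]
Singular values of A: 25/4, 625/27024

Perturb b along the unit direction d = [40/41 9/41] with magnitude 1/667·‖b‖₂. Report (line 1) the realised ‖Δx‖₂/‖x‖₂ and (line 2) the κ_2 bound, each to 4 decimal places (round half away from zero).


largest singular value 25/4, smallest 625/27024
κ_2(A) = (25/4) / (625/27024) = 270.2400
bound on ‖Δx‖/‖x‖: κ·ε = 270.2400·1/667 = 0.4052
solve Ax = b  →  x = [-37.4971 -168.8406]
‖b‖₂ = 5.0000 and ‖x‖₂ = 172.9543
Δx = A⁻¹·δb where δb = 1/667·5.0000·d; ‖Δx‖ = 0.3241
relative error = 0.0019
so the bound overstates the realised error by a factor of ≈ 216.1928 (computed from the unrounded values)

0.0019
0.4052


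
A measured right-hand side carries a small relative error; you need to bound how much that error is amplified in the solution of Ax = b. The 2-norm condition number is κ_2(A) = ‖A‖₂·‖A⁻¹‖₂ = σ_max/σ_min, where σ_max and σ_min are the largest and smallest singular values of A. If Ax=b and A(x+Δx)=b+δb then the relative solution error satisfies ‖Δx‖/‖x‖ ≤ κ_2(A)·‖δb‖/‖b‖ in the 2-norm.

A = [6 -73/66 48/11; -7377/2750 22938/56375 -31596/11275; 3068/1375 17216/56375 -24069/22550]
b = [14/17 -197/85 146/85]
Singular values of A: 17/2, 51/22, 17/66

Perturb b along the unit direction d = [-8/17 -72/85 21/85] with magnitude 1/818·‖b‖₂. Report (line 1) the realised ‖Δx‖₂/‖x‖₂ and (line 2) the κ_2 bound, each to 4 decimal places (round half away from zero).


from the listed singular values, σ₁ = 17/2, σ_n = 17/66
κ = σ_max/σ_min = (17/2)/(17/66) = 33.0000
bound on ‖Δx‖/‖x‖: κ·ε = 33.0000·1/818 = 0.0403
solve Ax = b  →  x = [0.4471 7.6201 1.5055]
2-norm of b is 3.0000; of x, 7.7802
re-solving with b+δb shifts x by Δx of norm 0.0142
realised ‖Δx‖/‖x‖ = 0.0018
tightness: 0.0018 against a bound of 0.0403 (unrounded ratio ≈ 0.0454)

0.0018
0.0403


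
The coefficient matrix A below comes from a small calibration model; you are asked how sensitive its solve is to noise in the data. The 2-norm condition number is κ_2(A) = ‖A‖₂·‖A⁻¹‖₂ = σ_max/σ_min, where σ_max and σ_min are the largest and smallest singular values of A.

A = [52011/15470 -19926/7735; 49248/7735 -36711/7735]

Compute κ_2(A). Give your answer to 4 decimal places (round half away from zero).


182.0000

form AᵀA = [42929433/828100 -8048889/207025; -8048889/207025 6037173/207025] with trace 2683125/33124 and determinant 6561/33124
solving λ² − 2683125/33124·λ + 6561/33124 = 0 gives λ = 81, 81/33124
κ = σ_max/σ_min = 9/(9/182) = 182.0000


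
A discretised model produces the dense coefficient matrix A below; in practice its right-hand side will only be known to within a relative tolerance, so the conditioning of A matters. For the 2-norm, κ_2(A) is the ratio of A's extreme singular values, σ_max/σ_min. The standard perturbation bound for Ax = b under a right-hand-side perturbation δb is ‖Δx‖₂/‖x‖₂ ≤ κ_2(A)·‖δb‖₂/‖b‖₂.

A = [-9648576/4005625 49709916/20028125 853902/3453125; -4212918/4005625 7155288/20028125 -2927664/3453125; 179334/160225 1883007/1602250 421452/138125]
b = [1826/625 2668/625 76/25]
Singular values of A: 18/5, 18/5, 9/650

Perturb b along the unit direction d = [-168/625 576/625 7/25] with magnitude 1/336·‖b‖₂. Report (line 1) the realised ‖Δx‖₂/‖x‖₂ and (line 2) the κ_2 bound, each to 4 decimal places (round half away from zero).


from the listed singular values, σ₁ = 18/5, σ_n = 9/650
κ_2(A) = (18/5) / (9/650) = 260.0000
worst-case relative error ≤ 260.0000 × 1/336 = 0.7738
solve Ax = b  →  x = [-176.4188 -183.6286 136.4379]
‖b‖₂ = 6.0000 and ‖x‖₂ = 288.8916
Δx = A⁻¹·δb where δb = 1/336·6.0000·d; ‖Δx‖ = 1.2897
realised ‖Δx‖/‖x‖ = 0.0045
tightness: 0.0045 against a bound of 0.7738 (unrounded ratio ≈ 0.0058)

0.0045
0.7738


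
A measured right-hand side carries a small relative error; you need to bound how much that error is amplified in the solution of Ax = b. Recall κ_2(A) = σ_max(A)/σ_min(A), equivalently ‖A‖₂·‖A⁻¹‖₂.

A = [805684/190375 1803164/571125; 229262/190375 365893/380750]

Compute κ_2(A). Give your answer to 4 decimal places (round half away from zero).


AᵀA = [1122700436/57988225 2525773481/173964675; 2525773481/173964675 22736801329/2087576100]; tr = 2526160681/83503044, det = 1464100/20875761
λ_max, λ_min = (2526160681/83503044 ± √6379531677322857361/6972758357265936)/2 = 121/4, 48400/20875761
κ = σ_max/σ_min = (11/2)/(220/4569) = 114.2250

114.2250


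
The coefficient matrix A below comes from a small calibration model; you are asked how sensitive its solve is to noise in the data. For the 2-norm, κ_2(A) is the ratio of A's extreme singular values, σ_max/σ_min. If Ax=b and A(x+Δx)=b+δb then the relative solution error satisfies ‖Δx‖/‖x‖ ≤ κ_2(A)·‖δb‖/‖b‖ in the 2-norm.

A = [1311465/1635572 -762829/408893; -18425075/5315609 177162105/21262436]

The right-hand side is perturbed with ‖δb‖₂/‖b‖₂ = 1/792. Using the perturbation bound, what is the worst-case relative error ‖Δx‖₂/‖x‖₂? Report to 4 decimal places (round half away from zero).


AᵀA = [3404166660025/268941811216 -510603308910/16808863201; -510603308910/16808863201 19607311662769/268941811216]; tr = 68081296813/795685832, det = 1171350625/25461946624
λ_max, λ_min = (68081296813/795685832 ± √289684154522045428209/39569746452845764)/2 = 1369/16, 855625/1591371664
σ_max=√(1369/16)=(37/4), σ_min=√(855625/1591371664)=(925/39892) → κ = 398.9200
κ_2(A)·‖δb‖/‖b‖ = 0.5037

0.5037


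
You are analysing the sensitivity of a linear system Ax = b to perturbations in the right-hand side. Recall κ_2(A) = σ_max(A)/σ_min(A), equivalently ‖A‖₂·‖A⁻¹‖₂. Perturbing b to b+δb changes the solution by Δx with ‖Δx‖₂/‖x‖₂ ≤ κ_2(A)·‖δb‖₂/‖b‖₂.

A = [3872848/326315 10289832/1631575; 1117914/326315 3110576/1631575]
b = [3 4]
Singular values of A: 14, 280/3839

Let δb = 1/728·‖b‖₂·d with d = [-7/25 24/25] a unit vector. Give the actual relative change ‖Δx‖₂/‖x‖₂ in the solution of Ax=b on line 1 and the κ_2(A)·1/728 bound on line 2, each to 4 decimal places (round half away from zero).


0.0023
0.2637

largest singular value 14, smallest 280/3839
κ_2(A) = 14 / (280/3839) = 191.9500
perturbation bound = 191.9500·1/728 = 0.2637
solve Ax = b  →  x = [-19.1042 36.4275]
2-norm of b is 5.0000; of x, 41.1331
Δx = A⁻¹·δb where δb = 1/728·5.0000·d; ‖Δx‖ = 0.0942
relative error = 0.0023
tightness: 0.0023 against a bound of 0.2637 (unrounded ratio ≈ 0.0087)


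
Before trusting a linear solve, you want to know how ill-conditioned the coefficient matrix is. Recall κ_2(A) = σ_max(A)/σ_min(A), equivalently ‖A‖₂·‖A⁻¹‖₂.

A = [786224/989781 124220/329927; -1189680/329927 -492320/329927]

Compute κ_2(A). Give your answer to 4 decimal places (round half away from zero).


AᵀA = [7945386496/582787881 1103375680/194262627; 1103375680/194262627 153366800/64754209]; tr = 55181584/3448449, det = 102400/3448449
eigenvalues of AᵀA: λ = (tr ± √(tr²−4·det))/2 = 16, 6400/3448449
κ = σ_max/σ_min = 4/(80/1857) = 92.8500

92.8500
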